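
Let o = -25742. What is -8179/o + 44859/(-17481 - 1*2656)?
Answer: -990059855/518366654 ≈ -1.9100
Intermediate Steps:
-8179/o + 44859/(-17481 - 1*2656) = -8179/(-25742) + 44859/(-17481 - 1*2656) = -8179*(-1/25742) + 44859/(-17481 - 2656) = 8179/25742 + 44859/(-20137) = 8179/25742 + 44859*(-1/20137) = 8179/25742 - 44859/20137 = -990059855/518366654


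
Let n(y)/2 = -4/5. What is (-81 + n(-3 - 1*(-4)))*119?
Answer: -49147/5 ≈ -9829.4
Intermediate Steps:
n(y) = -8/5 (n(y) = 2*(-4/5) = 2*(-4*⅕) = 2*(-⅘) = -8/5)
(-81 + n(-3 - 1*(-4)))*119 = (-81 - 8/5)*119 = -413/5*119 = -49147/5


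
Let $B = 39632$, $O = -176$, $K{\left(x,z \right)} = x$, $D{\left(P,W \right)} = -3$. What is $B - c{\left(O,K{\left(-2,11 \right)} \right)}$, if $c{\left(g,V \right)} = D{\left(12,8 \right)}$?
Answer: $39635$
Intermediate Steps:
$c{\left(g,V \right)} = -3$
$B - c{\left(O,K{\left(-2,11 \right)} \right)} = 39632 - -3 = 39632 + 3 = 39635$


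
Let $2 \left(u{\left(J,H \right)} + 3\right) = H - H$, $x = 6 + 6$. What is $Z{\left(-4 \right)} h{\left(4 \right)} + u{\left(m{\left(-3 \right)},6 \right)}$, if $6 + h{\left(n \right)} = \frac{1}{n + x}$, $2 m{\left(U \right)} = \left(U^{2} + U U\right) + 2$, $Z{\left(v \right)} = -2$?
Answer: $\frac{71}{8} \approx 8.875$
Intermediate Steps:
$m{\left(U \right)} = 1 + U^{2}$ ($m{\left(U \right)} = \frac{\left(U^{2} + U U\right) + 2}{2} = \frac{\left(U^{2} + U^{2}\right) + 2}{2} = \frac{2 U^{2} + 2}{2} = \frac{2 + 2 U^{2}}{2} = 1 + U^{2}$)
$x = 12$
$u{\left(J,H \right)} = -3$ ($u{\left(J,H \right)} = -3 + \frac{H - H}{2} = -3 + \frac{1}{2} \cdot 0 = -3 + 0 = -3$)
$h{\left(n \right)} = -6 + \frac{1}{12 + n}$ ($h{\left(n \right)} = -6 + \frac{1}{n + 12} = -6 + \frac{1}{12 + n}$)
$Z{\left(-4 \right)} h{\left(4 \right)} + u{\left(m{\left(-3 \right)},6 \right)} = - 2 \frac{-71 - 24}{12 + 4} - 3 = - 2 \frac{-71 - 24}{16} - 3 = - 2 \cdot \frac{1}{16} \left(-95\right) - 3 = \left(-2\right) \left(- \frac{95}{16}\right) - 3 = \frac{95}{8} - 3 = \frac{71}{8}$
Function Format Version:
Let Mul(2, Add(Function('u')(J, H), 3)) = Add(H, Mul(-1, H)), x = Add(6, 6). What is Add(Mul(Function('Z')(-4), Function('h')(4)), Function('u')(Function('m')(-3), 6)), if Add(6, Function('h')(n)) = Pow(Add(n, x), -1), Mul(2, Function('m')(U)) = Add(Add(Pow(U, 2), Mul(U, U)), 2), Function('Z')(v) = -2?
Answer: Rational(71, 8) ≈ 8.8750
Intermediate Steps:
Function('m')(U) = Add(1, Pow(U, 2)) (Function('m')(U) = Mul(Rational(1, 2), Add(Add(Pow(U, 2), Mul(U, U)), 2)) = Mul(Rational(1, 2), Add(Add(Pow(U, 2), Pow(U, 2)), 2)) = Mul(Rational(1, 2), Add(Mul(2, Pow(U, 2)), 2)) = Mul(Rational(1, 2), Add(2, Mul(2, Pow(U, 2)))) = Add(1, Pow(U, 2)))
x = 12
Function('u')(J, H) = -3 (Function('u')(J, H) = Add(-3, Mul(Rational(1, 2), Add(H, Mul(-1, H)))) = Add(-3, Mul(Rational(1, 2), 0)) = Add(-3, 0) = -3)
Function('h')(n) = Add(-6, Pow(Add(12, n), -1)) (Function('h')(n) = Add(-6, Pow(Add(n, 12), -1)) = Add(-6, Pow(Add(12, n), -1)))
Add(Mul(Function('Z')(-4), Function('h')(4)), Function('u')(Function('m')(-3), 6)) = Add(Mul(-2, Mul(Pow(Add(12, 4), -1), Add(-71, Mul(-6, 4)))), -3) = Add(Mul(-2, Mul(Pow(16, -1), Add(-71, -24))), -3) = Add(Mul(-2, Mul(Rational(1, 16), -95)), -3) = Add(Mul(-2, Rational(-95, 16)), -3) = Add(Rational(95, 8), -3) = Rational(71, 8)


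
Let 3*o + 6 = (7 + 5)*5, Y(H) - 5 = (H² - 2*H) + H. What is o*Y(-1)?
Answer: 126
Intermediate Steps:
Y(H) = 5 + H² - H (Y(H) = 5 + ((H² - 2*H) + H) = 5 + (H² - H) = 5 + H² - H)
o = 18 (o = -2 + ((7 + 5)*5)/3 = -2 + (12*5)/3 = -2 + (⅓)*60 = -2 + 20 = 18)
o*Y(-1) = 18*(5 + (-1)² - 1*(-1)) = 18*(5 + 1 + 1) = 18*7 = 126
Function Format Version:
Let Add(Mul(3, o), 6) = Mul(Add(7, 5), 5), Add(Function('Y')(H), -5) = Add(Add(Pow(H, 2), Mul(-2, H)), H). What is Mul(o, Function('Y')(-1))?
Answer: 126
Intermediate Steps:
Function('Y')(H) = Add(5, Pow(H, 2), Mul(-1, H)) (Function('Y')(H) = Add(5, Add(Add(Pow(H, 2), Mul(-2, H)), H)) = Add(5, Add(Pow(H, 2), Mul(-1, H))) = Add(5, Pow(H, 2), Mul(-1, H)))
o = 18 (o = Add(-2, Mul(Rational(1, 3), Mul(Add(7, 5), 5))) = Add(-2, Mul(Rational(1, 3), Mul(12, 5))) = Add(-2, Mul(Rational(1, 3), 60)) = Add(-2, 20) = 18)
Mul(o, Function('Y')(-1)) = Mul(18, Add(5, Pow(-1, 2), Mul(-1, -1))) = Mul(18, Add(5, 1, 1)) = Mul(18, 7) = 126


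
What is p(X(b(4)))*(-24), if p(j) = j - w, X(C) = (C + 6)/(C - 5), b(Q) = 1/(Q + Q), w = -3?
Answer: -544/13 ≈ -41.846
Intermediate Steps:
b(Q) = 1/(2*Q)
X(C) = (6 + C)/(-5 + C)
p(j) = 3 + j (p(j) = j - 1*(-3) = j + 3 = 3 + j)
p(X(b(4)))*(-24) = (3 + (6 + (½)/4)/(-5 + (½)/4))*(-24) = (3 + (6 + (½)*(¼))/(-5 + (½)*(¼)))*(-24) = (3 + (6 + ⅛)/(-5 + ⅛))*(-24) = (3 + (49/8)/(-39/8))*(-24) = (3 - 8/39*49/8)*(-24) = (3 - 49/39)*(-24) = (68/39)*(-24) = -544/13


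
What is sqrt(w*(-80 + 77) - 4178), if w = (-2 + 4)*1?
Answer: 2*I*sqrt(1046) ≈ 64.684*I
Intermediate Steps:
w = 2 (w = 2*1 = 2)
sqrt(w*(-80 + 77) - 4178) = sqrt(2*(-80 + 77) - 4178) = sqrt(2*(-3) - 4178) = sqrt(-6 - 4178) = sqrt(-4184) = 2*I*sqrt(1046)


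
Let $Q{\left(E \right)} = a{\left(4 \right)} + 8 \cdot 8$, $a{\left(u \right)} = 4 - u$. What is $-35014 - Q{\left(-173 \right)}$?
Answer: $-35078$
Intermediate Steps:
$Q{\left(E \right)} = 64$ ($Q{\left(E \right)} = \left(4 - 4\right) + 8 \cdot 8 = \left(4 - 4\right) + 64 = 0 + 64 = 64$)
$-35014 - Q{\left(-173 \right)} = -35014 - 64 = -35078$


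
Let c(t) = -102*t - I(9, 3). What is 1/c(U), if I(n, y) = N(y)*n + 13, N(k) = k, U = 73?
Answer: -1/7486 ≈ -0.00013358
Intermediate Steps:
I(n, y) = 13 + n*y (I(n, y) = y*n + 13 = n*y + 13 = 13 + n*y)
c(t) = -40 - 102*t (c(t) = -102*t - (13 + 9*3) = -102*t - (13 + 27) = -102*t - 1*40 = -102*t - 40 = -40 - 102*t)
1/c(U) = 1/(-40 - 102*73) = 1/(-40 - 7446) = 1/(-7486) = -1/7486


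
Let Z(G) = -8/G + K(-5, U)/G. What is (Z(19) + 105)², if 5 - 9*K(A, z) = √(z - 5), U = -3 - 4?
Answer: 319980532/29241 - 71552*I*√3/29241 ≈ 10943.0 - 4.2383*I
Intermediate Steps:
U = -7
K(A, z) = 5/9 - √(-5 + z)/9 (K(A, z) = 5/9 - √(z - 5)/9 = 5/9 - √(-5 + z)/9)
Z(G) = -8/G + (5/9 - 2*I*√3/9)/G (Z(G) = -8/G + (5/9 - √(-5 - 7)/9)/G = -8/G + (5/9 - 2*I*√3/9)/G)
(Z(19) + 105)² = ((⅑)*(-67 - 2*I*√3)/19 + 105)² = ((⅑)*(1/19)*(-67 - 2*I*√3) + 105)² = ((-67/171 - 2*I*√3/171) + 105)² = (17888/171 - 2*I*√3/171)²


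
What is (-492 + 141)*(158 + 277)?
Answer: -152685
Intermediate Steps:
(-492 + 141)*(158 + 277) = -351*435 = -152685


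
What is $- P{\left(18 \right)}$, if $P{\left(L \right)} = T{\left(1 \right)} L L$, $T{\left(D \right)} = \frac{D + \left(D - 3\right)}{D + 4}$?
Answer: $\frac{324}{5} \approx 64.8$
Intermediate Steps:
$T{\left(D \right)} = \frac{-3 + 2 D}{4 + D}$ ($T{\left(D \right)} = \frac{D + \left(D - 3\right)}{4 + D} = \frac{D + \left(-3 + D\right)}{4 + D} = \frac{-3 + 2 D}{4 + D}$)
$P{\left(L \right)} = - \frac{L^{2}}{5}$ ($P{\left(L \right)} = \frac{-3 + 2 \cdot 1}{4 + 1} L L = \frac{-3 + 2}{5} L L = \frac{1}{5} \left(-1\right) L L = - \frac{L}{5} L = - \frac{L^{2}}{5}$)
$- P{\left(18 \right)} = - \frac{\left(-1\right) 18^{2}}{5} = - \frac{\left(-1\right) 324}{5} = \left(-1\right) \left(- \frac{324}{5}\right) = \frac{324}{5}$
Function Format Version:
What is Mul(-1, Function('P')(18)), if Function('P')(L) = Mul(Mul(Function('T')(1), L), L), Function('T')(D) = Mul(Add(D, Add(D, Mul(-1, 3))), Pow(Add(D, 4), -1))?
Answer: Rational(324, 5) ≈ 64.800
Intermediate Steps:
Function('T')(D) = Mul(Pow(Add(4, D), -1), Add(-3, Mul(2, D))) (Function('T')(D) = Mul(Add(D, Add(D, -3)), Pow(Add(4, D), -1)) = Mul(Add(D, Add(-3, D)), Pow(Add(4, D), -1)) = Mul(Add(-3, Mul(2, D)), Pow(Add(4, D), -1)) = Mul(Pow(Add(4, D), -1), Add(-3, Mul(2, D))))
Function('P')(L) = Mul(Rational(-1, 5), Pow(L, 2)) (Function('P')(L) = Mul(Mul(Mul(Pow(Add(4, 1), -1), Add(-3, Mul(2, 1))), L), L) = Mul(Mul(Mul(Pow(5, -1), Add(-3, 2)), L), L) = Mul(Mul(Mul(Rational(1, 5), -1), L), L) = Mul(Mul(Rational(-1, 5), L), L) = Mul(Rational(-1, 5), Pow(L, 2)))
Mul(-1, Function('P')(18)) = Mul(-1, Mul(Rational(-1, 5), Pow(18, 2))) = Mul(-1, Mul(Rational(-1, 5), 324)) = Mul(-1, Rational(-324, 5)) = Rational(324, 5)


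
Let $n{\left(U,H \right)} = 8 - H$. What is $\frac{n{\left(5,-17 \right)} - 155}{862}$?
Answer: $- \frac{65}{431} \approx -0.15081$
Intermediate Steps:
$\frac{n{\left(5,-17 \right)} - 155}{862} = \frac{\left(8 - -17\right) - 155}{862} = \left(\left(8 + 17\right) - 155\right) \frac{1}{862} = \left(25 - 155\right) \frac{1}{862} = \left(-130\right) \frac{1}{862} = - \frac{65}{431}$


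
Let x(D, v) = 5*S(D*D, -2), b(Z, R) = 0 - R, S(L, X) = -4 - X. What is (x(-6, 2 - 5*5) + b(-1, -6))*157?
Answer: -628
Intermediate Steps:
b(Z, R) = -R
x(D, v) = -10 (x(D, v) = 5*(-4 - 1*(-2)) = 5*(-4 + 2) = 5*(-2) = -10)
(x(-6, 2 - 5*5) + b(-1, -6))*157 = (-10 - 1*(-6))*157 = (-10 + 6)*157 = -4*157 = -628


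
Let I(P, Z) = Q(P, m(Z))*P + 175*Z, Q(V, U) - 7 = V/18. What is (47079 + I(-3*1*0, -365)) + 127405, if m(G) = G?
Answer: 110609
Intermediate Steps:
Q(V, U) = 7 + V/18
I(P, Z) = 175*Z + P*(7 + P/18) (I(P, Z) = (7 + P/18)*P + 175*Z = P*(7 + P/18) + 175*Z = 175*Z + P*(7 + P/18))
(47079 + I(-3*1*0, -365)) + 127405 = (47079 + (175*(-365) + (-3*1*0)*(126 - 3*1*0)/18)) + 127405 = (47079 + (-63875 + (-3*0)*(126 - 3*0)/18)) + 127405 = (47079 + (-63875 + (1/18)*0*(126 + 0))) + 127405 = (47079 + (-63875 + (1/18)*0*126)) + 127405 = (47079 + (-63875 + 0)) + 127405 = (47079 - 63875) + 127405 = -16796 + 127405 = 110609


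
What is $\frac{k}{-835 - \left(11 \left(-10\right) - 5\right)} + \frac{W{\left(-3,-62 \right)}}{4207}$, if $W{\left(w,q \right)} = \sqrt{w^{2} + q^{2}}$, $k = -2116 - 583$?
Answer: $\frac{2699}{720} + \frac{\sqrt{3853}}{4207} \approx 3.7634$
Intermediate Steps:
$k = -2699$ ($k = -2116 - 583 = -2699$)
$W{\left(w,q \right)} = \sqrt{q^{2} + w^{2}}$
$\frac{k}{-835 - \left(11 \left(-10\right) - 5\right)} + \frac{W{\left(-3,-62 \right)}}{4207} = - \frac{2699}{-835 - \left(11 \left(-10\right) - 5\right)} + \frac{\sqrt{\left(-62\right)^{2} + \left(-3\right)^{2}}}{4207} = - \frac{2699}{-835 - \left(-110 - 5\right)} + \sqrt{3844 + 9} \cdot \frac{1}{4207} = - \frac{2699}{-835 - -115} + \sqrt{3853} \cdot \frac{1}{4207} = - \frac{2699}{-835 + 115} + \frac{\sqrt{3853}}{4207} = - \frac{2699}{-720} + \frac{\sqrt{3853}}{4207} = \left(-2699\right) \left(- \frac{1}{720}\right) + \frac{\sqrt{3853}}{4207} = \frac{2699}{720} + \frac{\sqrt{3853}}{4207}$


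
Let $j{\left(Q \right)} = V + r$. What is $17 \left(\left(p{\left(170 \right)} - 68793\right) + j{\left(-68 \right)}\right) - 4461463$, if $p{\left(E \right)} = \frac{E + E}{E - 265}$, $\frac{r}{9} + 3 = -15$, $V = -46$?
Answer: $- \frac{107056276}{19} \approx -5.6345 \cdot 10^{6}$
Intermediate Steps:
$r = -162$ ($r = -27 + 9 \left(-15\right) = -27 - 135 = -162$)
$j{\left(Q \right)} = -208$ ($j{\left(Q \right)} = -46 - 162 = -208$)
$p{\left(E \right)} = \frac{2 E}{-265 + E}$
$17 \left(\left(p{\left(170 \right)} - 68793\right) + j{\left(-68 \right)}\right) - 4461463 = 17 \left(\left(2 \cdot 170 \frac{1}{-265 + 170} - 68793\right) - 208\right) - 4461463 = 17 \left(\left(2 \cdot 170 \frac{1}{-95} - 68793\right) - 208\right) - 4461463 = 17 \left(\left(2 \cdot 170 \left(- \frac{1}{95}\right) - 68793\right) - 208\right) - 4461463 = 17 \left(\left(- \frac{68}{19} - 68793\right) - 208\right) - 4461463 = 17 \left(- \frac{1307135}{19} - 208\right) - 4461463 = 17 \left(- \frac{1311087}{19}\right) - 4461463 = - \frac{22288479}{19} - 4461463 = - \frac{107056276}{19}$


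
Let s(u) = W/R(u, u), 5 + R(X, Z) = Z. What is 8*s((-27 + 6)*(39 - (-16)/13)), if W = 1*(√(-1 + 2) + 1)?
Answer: -26/1381 ≈ -0.018827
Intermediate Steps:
R(X, Z) = -5 + Z
W = 2 (W = 1*(√1 + 1) = 1*(1 + 1) = 1*2 = 2)
s(u) = 2/(-5 + u)
8*s((-27 + 6)*(39 - (-16)/13)) = 8*(2/(-5 + (-27 + 6)*(39 - (-16)/13))) = 8*(2/(-5 - 21*(39 - (-16)/13))) = 8*(2/(-5 - 21*(39 - 1*(-16/13)))) = 8*(2/(-5 - 21*(39 + 16/13))) = 8*(2/(-5 - 21*523/13)) = 8*(2/(-5 - 10983/13)) = 8*(2/(-11048/13)) = 8*(2*(-13/11048)) = 8*(-13/5524) = -26/1381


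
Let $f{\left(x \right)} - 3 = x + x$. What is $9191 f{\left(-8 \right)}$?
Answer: $-119483$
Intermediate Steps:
$f{\left(x \right)} = 3 + 2 x$ ($f{\left(x \right)} = 3 + \left(x + x\right) = 3 + 2 x$)
$9191 f{\left(-8 \right)} = 9191 \left(3 + 2 \left(-8\right)\right) = 9191 \left(3 - 16\right) = 9191 \left(-13\right) = -119483$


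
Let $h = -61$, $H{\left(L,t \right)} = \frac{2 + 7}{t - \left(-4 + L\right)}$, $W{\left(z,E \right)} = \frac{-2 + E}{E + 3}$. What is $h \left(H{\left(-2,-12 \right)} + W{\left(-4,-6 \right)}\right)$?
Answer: $- \frac{427}{6} \approx -71.167$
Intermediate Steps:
$W{\left(z,E \right)} = \frac{-2 + E}{3 + E}$
$H{\left(L,t \right)} = \frac{9}{4 + t - L}$
$h \left(H{\left(-2,-12 \right)} + W{\left(-4,-6 \right)}\right) = - 61 \left(\frac{9}{4 - 12 - -2} + \frac{-2 - 6}{3 - 6}\right) = - 61 \left(\frac{9}{4 - 12 + 2} + \frac{1}{-3} \left(-8\right)\right) = - 61 \left(\frac{9}{-6} - - \frac{8}{3}\right) = - 61 \left(9 \left(- \frac{1}{6}\right) + \frac{8}{3}\right) = - 61 \left(- \frac{3}{2} + \frac{8}{3}\right) = \left(-61\right) \frac{7}{6} = - \frac{427}{6}$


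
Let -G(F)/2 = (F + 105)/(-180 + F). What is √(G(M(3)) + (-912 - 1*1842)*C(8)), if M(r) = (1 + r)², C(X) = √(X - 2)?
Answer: √(9922 - 18517896*√6)/82 ≈ 82.124*I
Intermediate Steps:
C(X) = √(-2 + X)
G(F) = -2*(105 + F)/(-180 + F) (G(F) = -2*(F + 105)/(-180 + F) = -2*(105 + F)/(-180 + F))
√(G(M(3)) + (-912 - 1*1842)*C(8)) = √(2*(-105 - (1 + 3)²)/(-180 + (1 + 3)²) + (-912 - 1*1842)*√(-2 + 8)) = √(2*(-105 - 1*4²)/(-180 + 4²) + (-912 - 1842)*√6) = √(2*(-105 - 1*16)/(-180 + 16) - 2754*√6) = √(2*(-105 - 16)/(-164) - 2754*√6) = √(2*(-1/164)*(-121) - 2754*√6) = √(121/82 - 2754*√6)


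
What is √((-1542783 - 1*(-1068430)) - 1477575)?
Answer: 2*I*√487982 ≈ 1397.1*I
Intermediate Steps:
√((-1542783 - 1*(-1068430)) - 1477575) = √((-1542783 + 1068430) - 1477575) = √(-474353 - 1477575) = √(-1951928) = 2*I*√487982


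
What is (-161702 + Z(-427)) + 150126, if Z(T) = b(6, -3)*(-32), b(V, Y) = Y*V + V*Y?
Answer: -10424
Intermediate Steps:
b(V, Y) = 2*V*Y (b(V, Y) = V*Y + V*Y = 2*V*Y)
Z(T) = 1152 (Z(T) = (2*6*(-3))*(-32) = -36*(-32) = 1152)
(-161702 + Z(-427)) + 150126 = (-161702 + 1152) + 150126 = -160550 + 150126 = -10424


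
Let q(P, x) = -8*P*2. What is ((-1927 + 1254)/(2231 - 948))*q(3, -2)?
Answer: 32304/1283 ≈ 25.178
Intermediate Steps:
q(P, x) = -16*P
((-1927 + 1254)/(2231 - 948))*q(3, -2) = ((-1927 + 1254)/(2231 - 948))*(-16*3) = -673/1283*(-48) = 32304/1283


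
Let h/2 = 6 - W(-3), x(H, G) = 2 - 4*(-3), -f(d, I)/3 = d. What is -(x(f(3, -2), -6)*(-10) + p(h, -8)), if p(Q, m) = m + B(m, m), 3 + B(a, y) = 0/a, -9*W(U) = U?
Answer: 151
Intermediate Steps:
W(U) = -U/9
B(a, y) = -3 (B(a, y) = -3 + 0/a = -3 + 0 = -3)
f(d, I) = -3*d
x(H, G) = 14 (x(H, G) = 2 + 12 = 14)
h = 34/3 (h = 2*(6 - (-1)*(-3)/9) = 2*(6 - 1*⅓) = 2*(6 - ⅓) = 2*(17/3) = 34/3 ≈ 11.333)
p(Q, m) = -3 + m (p(Q, m) = m - 3 = -3 + m)
-(x(f(3, -2), -6)*(-10) + p(h, -8)) = -(14*(-10) + (-3 - 8)) = -(-140 - 11) = -1*(-151) = 151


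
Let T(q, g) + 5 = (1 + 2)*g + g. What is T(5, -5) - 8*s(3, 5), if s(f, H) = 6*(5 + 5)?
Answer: -505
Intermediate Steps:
T(q, g) = -5 + 4*g (T(q, g) = -5 + ((1 + 2)*g + g) = -5 + (3*g + g) = -5 + 4*g)
s(f, H) = 60 (s(f, H) = 6*10 = 60)
T(5, -5) - 8*s(3, 5) = (-5 + 4*(-5)) - 8*60 = (-5 - 20) - 480 = -25 - 480 = -505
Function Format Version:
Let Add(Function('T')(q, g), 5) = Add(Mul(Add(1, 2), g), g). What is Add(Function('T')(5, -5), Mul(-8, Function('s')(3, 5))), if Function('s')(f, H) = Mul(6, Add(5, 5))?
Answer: -505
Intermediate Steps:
Function('T')(q, g) = Add(-5, Mul(4, g)) (Function('T')(q, g) = Add(-5, Add(Mul(Add(1, 2), g), g)) = Add(-5, Add(Mul(3, g), g)) = Add(-5, Mul(4, g)))
Function('s')(f, H) = 60 (Function('s')(f, H) = Mul(6, 10) = 60)
Add(Function('T')(5, -5), Mul(-8, Function('s')(3, 5))) = Add(Add(-5, Mul(4, -5)), Mul(-8, 60)) = Add(Add(-5, -20), -480) = Add(-25, -480) = -505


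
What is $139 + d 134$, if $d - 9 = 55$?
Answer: $8715$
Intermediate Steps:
$d = 64$ ($d = 9 + 55 = 64$)
$139 + d 134 = 139 + 64 \cdot 134 = 139 + 8576 = 8715$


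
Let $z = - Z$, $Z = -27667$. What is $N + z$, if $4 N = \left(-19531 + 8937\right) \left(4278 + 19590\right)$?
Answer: $-63186731$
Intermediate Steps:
$N = -63214398$ ($N = \frac{\left(-19531 + 8937\right) \left(4278 + 19590\right)}{4} = \frac{\left(-10594\right) 23868}{4} = \frac{1}{4} \left(-252857592\right) = -63214398$)
$z = 27667$ ($z = \left(-1\right) \left(-27667\right) = 27667$)
$N + z = -63214398 + 27667 = -63186731$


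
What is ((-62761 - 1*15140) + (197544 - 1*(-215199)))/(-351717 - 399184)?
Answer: -334842/750901 ≈ -0.44592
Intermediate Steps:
((-62761 - 1*15140) + (197544 - 1*(-215199)))/(-351717 - 399184) = ((-62761 - 15140) + (197544 + 215199))/(-750901) = (-77901 + 412743)*(-1/750901) = 334842*(-1/750901) = -334842/750901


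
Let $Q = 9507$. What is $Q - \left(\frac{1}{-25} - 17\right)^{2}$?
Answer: $\frac{5760399}{625} \approx 9216.6$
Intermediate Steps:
$Q - \left(\frac{1}{-25} - 17\right)^{2} = 9507 - \left(\frac{1}{-25} - 17\right)^{2} = 9507 - \left(- \frac{1}{25} - 17\right)^{2} = 9507 - \left(- \frac{426}{25}\right)^{2} = 9507 - \frac{181476}{625} = \frac{5760399}{625}$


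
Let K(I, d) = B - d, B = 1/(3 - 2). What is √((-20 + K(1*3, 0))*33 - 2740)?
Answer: I*√3367 ≈ 58.026*I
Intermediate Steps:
B = 1 (B = 1/1 = 1)
K(I, d) = 1 - d
√((-20 + K(1*3, 0))*33 - 2740) = √((-20 + (1 - 1*0))*33 - 2740) = √((-20 + (1 + 0))*33 - 2740) = √((-20 + 1)*33 - 2740) = √(-19*33 - 2740) = √(-627 - 2740) = √(-3367) = I*√3367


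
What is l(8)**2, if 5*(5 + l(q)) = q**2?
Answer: 1521/25 ≈ 60.840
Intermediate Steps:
l(q) = -5 + q**2/5
l(8)**2 = (-5 + (1/5)*8**2)**2 = (-5 + (1/5)*64)**2 = (-5 + 64/5)**2 = (39/5)**2 = 1521/25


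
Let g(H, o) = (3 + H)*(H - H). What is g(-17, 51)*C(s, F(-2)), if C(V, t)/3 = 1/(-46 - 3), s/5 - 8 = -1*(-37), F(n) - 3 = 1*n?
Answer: 0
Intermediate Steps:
F(n) = 3 + n (F(n) = 3 + 1*n = 3 + n)
g(H, o) = 0 (g(H, o) = (3 + H)*0 = 0)
s = 225 (s = 40 + 5*(-1*(-37)) = 40 + 5*37 = 40 + 185 = 225)
C(V, t) = -3/49 (C(V, t) = 3/(-46 - 3) = 3/(-49) = 3*(-1/49) = -3/49)
g(-17, 51)*C(s, F(-2)) = 0*(-3/49) = 0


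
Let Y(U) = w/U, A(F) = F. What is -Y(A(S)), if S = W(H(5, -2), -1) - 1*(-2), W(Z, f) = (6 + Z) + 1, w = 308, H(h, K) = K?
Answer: -44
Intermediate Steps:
W(Z, f) = 7 + Z
S = 7 (S = (7 - 2) - 1*(-2) = 5 + 2 = 7)
Y(U) = 308/U
-Y(A(S)) = -308/7 = -1*44 = -44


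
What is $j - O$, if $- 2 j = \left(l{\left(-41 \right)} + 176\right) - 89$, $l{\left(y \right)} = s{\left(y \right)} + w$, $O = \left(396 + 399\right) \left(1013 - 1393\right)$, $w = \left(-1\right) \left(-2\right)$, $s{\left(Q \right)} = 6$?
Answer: $\frac{604105}{2} \approx 3.0205 \cdot 10^{5}$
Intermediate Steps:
$w = 2$
$O = -302100$ ($O = 795 \left(-380\right) = -302100$)
$l{\left(y \right)} = 8$ ($l{\left(y \right)} = 6 + 2 = 8$)
$j = - \frac{95}{2}$ ($j = - \frac{\left(8 + 176\right) - 89}{2} = - \frac{184 - 89}{2} = \left(- \frac{1}{2}\right) 95 = - \frac{95}{2} \approx -47.5$)
$j - O = - \frac{95}{2} - -302100 = - \frac{95}{2} + 302100 = \frac{604105}{2}$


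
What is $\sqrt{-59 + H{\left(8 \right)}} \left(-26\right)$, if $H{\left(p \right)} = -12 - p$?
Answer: $- 26 i \sqrt{79} \approx - 231.09 i$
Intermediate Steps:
$\sqrt{-59 + H{\left(8 \right)}} \left(-26\right) = \sqrt{-59 - 20} \left(-26\right) = \sqrt{-79} \left(-26\right) = i \sqrt{79} \left(-26\right) = - 26 i \sqrt{79}$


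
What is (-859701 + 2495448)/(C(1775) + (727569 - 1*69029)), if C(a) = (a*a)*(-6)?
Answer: -1635747/18245210 ≈ -0.089653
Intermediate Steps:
C(a) = -6*a² (C(a) = a²*(-6) = -6*a²)
(-859701 + 2495448)/(C(1775) + (727569 - 1*69029)) = (-859701 + 2495448)/(-6*1775² + (727569 - 1*69029)) = 1635747/(-6*3150625 + (727569 - 69029)) = 1635747/(-18903750 + 658540) = 1635747/(-18245210) = 1635747*(-1/18245210) = -1635747/18245210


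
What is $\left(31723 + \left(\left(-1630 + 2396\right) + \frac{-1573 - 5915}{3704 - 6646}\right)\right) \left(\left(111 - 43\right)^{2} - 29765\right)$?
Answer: $- \frac{1201615678883}{1471} \approx -8.1687 \cdot 10^{8}$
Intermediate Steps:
$\left(31723 + \left(\left(-1630 + 2396\right) + \frac{-1573 - 5915}{3704 - 6646}\right)\right) \left(\left(111 - 43\right)^{2} - 29765\right) = \left(31723 + \left(766 - \frac{7488}{-2942}\right)\right) \left(68^{2} - 29765\right) = \left(31723 + \left(766 - - \frac{3744}{1471}\right)\right) \left(4624 - 29765\right) = \left(31723 + \left(766 + \frac{3744}{1471}\right)\right) \left(-25141\right) = \left(31723 + \frac{1130530}{1471}\right) \left(-25141\right) = \frac{47795063}{1471} \left(-25141\right) = - \frac{1201615678883}{1471}$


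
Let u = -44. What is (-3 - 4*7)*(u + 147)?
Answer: -3193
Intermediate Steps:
(-3 - 4*7)*(u + 147) = (-3 - 4*7)*(-44 + 147) = (-3 - 28)*103 = -31*103 = -3193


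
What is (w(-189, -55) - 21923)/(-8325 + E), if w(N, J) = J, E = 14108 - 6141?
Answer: 10989/179 ≈ 61.391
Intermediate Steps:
E = 7967
(w(-189, -55) - 21923)/(-8325 + E) = (-55 - 21923)/(-8325 + 7967) = -21978/(-358) = -21978*(-1/358) = 10989/179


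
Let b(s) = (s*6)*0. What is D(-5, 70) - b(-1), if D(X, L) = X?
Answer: -5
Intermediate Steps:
b(s) = 0 (b(s) = (6*s)*0 = 0)
D(-5, 70) - b(-1) = -5 - 1*0 = -5 + 0 = -5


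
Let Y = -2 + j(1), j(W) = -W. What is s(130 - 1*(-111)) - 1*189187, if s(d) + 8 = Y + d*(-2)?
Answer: -189680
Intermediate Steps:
Y = -3 (Y = -2 - 1*1 = -2 - 1 = -3)
s(d) = -11 - 2*d (s(d) = -8 + (-3 + d*(-2)) = -8 + (-3 - 2*d) = -11 - 2*d)
s(130 - 1*(-111)) - 1*189187 = (-11 - 2*(130 - 1*(-111))) - 1*189187 = (-11 - 2*(130 + 111)) - 189187 = (-11 - 2*241) - 189187 = (-11 - 482) - 189187 = -493 - 189187 = -189680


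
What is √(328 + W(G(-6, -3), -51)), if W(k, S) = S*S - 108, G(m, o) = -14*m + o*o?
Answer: √2821 ≈ 53.113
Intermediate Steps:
G(m, o) = o² - 14*m (G(m, o) = -14*m + o² = o² - 14*m)
W(k, S) = -108 + S² (W(k, S) = S² - 108 = -108 + S²)
√(328 + W(G(-6, -3), -51)) = √(328 + (-108 + (-51)²)) = √(328 + (-108 + 2601)) = √(328 + 2493) = √2821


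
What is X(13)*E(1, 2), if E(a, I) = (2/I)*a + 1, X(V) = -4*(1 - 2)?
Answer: 8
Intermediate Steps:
X(V) = 4 (X(V) = -4*(-1) = 4)
E(a, I) = 1 + 2*a/I (E(a, I) = 2*a/I + 1 = 1 + 2*a/I)
X(13)*E(1, 2) = 4*((2 + 2*1)/2) = 4*((2 + 2)/2) = 4*((½)*4) = 4*2 = 8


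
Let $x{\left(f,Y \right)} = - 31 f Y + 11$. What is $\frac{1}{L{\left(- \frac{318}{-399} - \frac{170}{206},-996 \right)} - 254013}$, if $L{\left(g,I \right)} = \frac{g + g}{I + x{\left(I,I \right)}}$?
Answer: $- \frac{421291936219}{107013628594796073} \approx -3.9368 \cdot 10^{-6}$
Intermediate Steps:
$x{\left(f,Y \right)} = 11 - 31 Y f$ ($x{\left(f,Y \right)} = - 31 Y f + 11 = 11 - 31 Y f$)
$L{\left(g,I \right)} = \frac{2 g}{11 + I - 31 I^{2}}$ ($L{\left(g,I \right)} = \frac{g + g}{I - \left(-11 + 31 I I\right)} = \frac{2 g}{I - \left(-11 + 31 I^{2}\right)} = \frac{2 g}{11 + I - 31 I^{2}}$)
$\frac{1}{L{\left(- \frac{318}{-399} - \frac{170}{206},-996 \right)} - 254013} = \frac{1}{\frac{2 \left(- \frac{318}{-399} - \frac{170}{206}\right)}{11 - 996 - 31 \left(-996\right)^{2}} - 254013} = \frac{1}{\frac{2 \left(\left(-318\right) \left(- \frac{1}{399}\right) - \frac{85}{103}\right)}{11 - 996 - 30752496} - 254013} = \frac{1}{\frac{2 \left(\frac{106}{133} - \frac{85}{103}\right)}{11 - 996 - 30752496} - 254013} = \frac{1}{2 \left(- \frac{387}{13699}\right) \frac{1}{-30753481} - 254013} = \frac{1}{2 \left(- \frac{387}{13699}\right) \left(- \frac{1}{30753481}\right) - 254013} = \frac{1}{\frac{774}{421291936219} - 254013} = \frac{1}{- \frac{107013628594796073}{421291936219}} = - \frac{421291936219}{107013628594796073}$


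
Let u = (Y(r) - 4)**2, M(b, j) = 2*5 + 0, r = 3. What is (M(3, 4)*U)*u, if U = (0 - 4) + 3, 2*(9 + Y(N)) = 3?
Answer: -2645/2 ≈ -1322.5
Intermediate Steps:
Y(N) = -15/2 (Y(N) = -9 + (1/2)*3 = -9 + 3/2 = -15/2)
M(b, j) = 10 (M(b, j) = 10 + 0 = 10)
U = -1 (U = -4 + 3 = -1)
u = 529/4 (u = (-15/2 - 4)**2 = (-23/2)**2 = 529/4 ≈ 132.25)
(M(3, 4)*U)*u = (10*(-1))*(529/4) = -10*529/4 = -2645/2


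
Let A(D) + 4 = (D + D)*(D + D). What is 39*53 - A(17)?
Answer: 915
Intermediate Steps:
A(D) = -4 + 4*D**2 (A(D) = -4 + (D + D)*(D + D) = -4 + (2*D)*(2*D) = -4 + 4*D**2)
39*53 - A(17) = 39*53 - (-4 + 4*17**2) = 2067 - (-4 + 4*289) = 2067 - (-4 + 1156) = 2067 - 1*1152 = 2067 - 1152 = 915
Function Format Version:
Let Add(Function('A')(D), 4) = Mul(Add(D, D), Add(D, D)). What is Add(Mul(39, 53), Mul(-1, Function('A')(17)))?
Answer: 915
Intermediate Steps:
Function('A')(D) = Add(-4, Mul(4, Pow(D, 2))) (Function('A')(D) = Add(-4, Mul(Add(D, D), Add(D, D))) = Add(-4, Mul(Mul(2, D), Mul(2, D))) = Add(-4, Mul(4, Pow(D, 2))))
Add(Mul(39, 53), Mul(-1, Function('A')(17))) = Add(Mul(39, 53), Mul(-1, Add(-4, Mul(4, Pow(17, 2))))) = Add(2067, Mul(-1, Add(-4, Mul(4, 289)))) = Add(2067, Mul(-1, Add(-4, 1156))) = Add(2067, Mul(-1, 1152)) = Add(2067, -1152) = 915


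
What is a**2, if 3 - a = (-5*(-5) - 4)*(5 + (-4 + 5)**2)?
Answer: 15129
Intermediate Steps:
a = -123 (a = 3 - (-5*(-5) - 4)*(5 + (-4 + 5)**2) = 3 - (25 - 4)*(5 + 1**2) = 3 - 21*(5 + 1) = 3 - 21*6 = 3 - 1*126 = 3 - 126 = -123)
a**2 = (-123)**2 = 15129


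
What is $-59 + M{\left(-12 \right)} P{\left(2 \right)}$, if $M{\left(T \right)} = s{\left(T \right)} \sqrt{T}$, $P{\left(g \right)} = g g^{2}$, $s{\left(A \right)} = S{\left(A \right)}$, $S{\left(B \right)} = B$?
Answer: $-59 - 192 i \sqrt{3} \approx -59.0 - 332.55 i$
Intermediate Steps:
$s{\left(A \right)} = A$
$P{\left(g \right)} = g^{3}$
$M{\left(T \right)} = T^{\frac{3}{2}}$ ($M{\left(T \right)} = T \sqrt{T} = T^{\frac{3}{2}}$)
$-59 + M{\left(-12 \right)} P{\left(2 \right)} = -59 + \left(-12\right)^{\frac{3}{2}} \cdot 2^{3} = -59 + - 24 i \sqrt{3} \cdot 8 = -59 - 192 i \sqrt{3}$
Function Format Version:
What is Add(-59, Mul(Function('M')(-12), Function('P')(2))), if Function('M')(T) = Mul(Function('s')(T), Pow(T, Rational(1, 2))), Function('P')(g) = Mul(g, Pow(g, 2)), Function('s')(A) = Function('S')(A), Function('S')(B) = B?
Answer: Add(-59, Mul(-192, I, Pow(3, Rational(1, 2)))) ≈ Add(-59.000, Mul(-332.55, I))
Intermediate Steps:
Function('s')(A) = A
Function('P')(g) = Pow(g, 3)
Function('M')(T) = Pow(T, Rational(3, 2)) (Function('M')(T) = Mul(T, Pow(T, Rational(1, 2))) = Pow(T, Rational(3, 2)))
Add(-59, Mul(Function('M')(-12), Function('P')(2))) = Add(-59, Mul(Pow(-12, Rational(3, 2)), Pow(2, 3))) = Add(-59, Mul(Mul(-24, I, Pow(3, Rational(1, 2))), 8)) = Add(-59, Mul(-192, I, Pow(3, Rational(1, 2))))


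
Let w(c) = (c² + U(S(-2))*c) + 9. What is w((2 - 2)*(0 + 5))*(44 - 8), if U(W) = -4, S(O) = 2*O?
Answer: 324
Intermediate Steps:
w(c) = 9 + c² - 4*c (w(c) = (c² - 4*c) + 9 = 9 + c² - 4*c)
w((2 - 2)*(0 + 5))*(44 - 8) = (9 + ((2 - 2)*(0 + 5))² - 4*(2 - 2)*(0 + 5))*(44 - 8) = (9 + (0*5)² - 0*5)*36 = (9 + 0² - 4*0)*36 = (9 + 0 + 0)*36 = 9*36 = 324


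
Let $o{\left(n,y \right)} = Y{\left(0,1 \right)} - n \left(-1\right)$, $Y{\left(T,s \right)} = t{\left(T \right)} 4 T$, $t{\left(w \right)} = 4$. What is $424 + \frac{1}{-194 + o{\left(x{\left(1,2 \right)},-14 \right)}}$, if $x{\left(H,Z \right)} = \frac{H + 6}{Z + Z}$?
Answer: $\frac{326052}{769} \approx 423.99$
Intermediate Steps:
$x{\left(H,Z \right)} = \frac{6 + H}{2 Z}$
$Y{\left(T,s \right)} = 16 T$ ($Y{\left(T,s \right)} = 4 \cdot 4 T = 16 T$)
$o{\left(n,y \right)} = n$ ($o{\left(n,y \right)} = 16 \cdot 0 - n \left(-1\right) = 0 - - n = 0 + n = n$)
$424 + \frac{1}{-194 + o{\left(x{\left(1,2 \right)},-14 \right)}} = 424 + \frac{1}{-194 + \frac{6 + 1}{2 \cdot 2}} = 424 + \frac{1}{-194 + \frac{1}{2} \cdot \frac{1}{2} \cdot 7} = 424 + \frac{1}{-194 + \frac{7}{4}} = 424 + \frac{1}{- \frac{769}{4}} = 424 - \frac{4}{769} = \frac{326052}{769}$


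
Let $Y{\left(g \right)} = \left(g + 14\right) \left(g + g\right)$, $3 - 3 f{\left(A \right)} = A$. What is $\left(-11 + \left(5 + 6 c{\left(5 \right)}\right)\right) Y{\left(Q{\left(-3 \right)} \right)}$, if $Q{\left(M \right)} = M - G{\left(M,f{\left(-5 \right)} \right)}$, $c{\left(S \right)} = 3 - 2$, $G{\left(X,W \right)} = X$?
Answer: $0$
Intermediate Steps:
$f{\left(A \right)} = 1 - \frac{A}{3}$
$c{\left(S \right)} = 1$ ($c{\left(S \right)} = 3 - 2 = 1$)
$Q{\left(M \right)} = 0$ ($Q{\left(M \right)} = M - M = 0$)
$Y{\left(g \right)} = 2 g \left(14 + g\right)$ ($Y{\left(g \right)} = \left(14 + g\right) 2 g = 2 g \left(14 + g\right)$)
$\left(-11 + \left(5 + 6 c{\left(5 \right)}\right)\right) Y{\left(Q{\left(-3 \right)} \right)} = \left(-11 + \left(5 + 6 \cdot 1\right)\right) 2 \cdot 0 \left(14 + 0\right) = \left(-11 + \left(5 + 6\right)\right) 2 \cdot 0 \cdot 14 = \left(-11 + 11\right) 0 = 0 \cdot 0 = 0$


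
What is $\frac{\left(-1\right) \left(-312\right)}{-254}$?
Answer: $- \frac{156}{127} \approx -1.2283$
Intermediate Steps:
$\frac{\left(-1\right) \left(-312\right)}{-254} = \left(- \frac{1}{254}\right) 312 = - \frac{156}{127}$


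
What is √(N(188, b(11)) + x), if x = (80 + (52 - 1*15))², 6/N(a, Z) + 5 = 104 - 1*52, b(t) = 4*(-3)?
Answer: √30239283/47 ≈ 117.00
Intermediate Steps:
b(t) = -12
N(a, Z) = 6/47 (N(a, Z) = 6/(-5 + (104 - 1*52)) = 6/(-5 + (104 - 52)) = 6/(-5 + 52) = 6/47)
x = 13689 (x = (80 + (52 - 15))² = (80 + 37)² = 117² = 13689)
√(N(188, b(11)) + x) = √(6/47 + 13689) = √(643389/47) = √30239283/47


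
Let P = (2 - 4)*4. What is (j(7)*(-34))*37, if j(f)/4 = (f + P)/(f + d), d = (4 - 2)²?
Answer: 5032/11 ≈ 457.45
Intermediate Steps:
P = -8 (P = -2*4 = -8)
d = 4 (d = 2² = 4)
j(f) = 4*(-8 + f)/(4 + f) (j(f) = 4*((f - 8)/(f + 4)) = 4*((-8 + f)/(4 + f)) = 4*(-8 + f)/(4 + f))
(j(7)*(-34))*37 = ((4*(-8 + 7)/(4 + 7))*(-34))*37 = ((4*(-1)/11)*(-34))*37 = ((4*(1/11)*(-1))*(-34))*37 = -4/11*(-34)*37 = (136/11)*37 = 5032/11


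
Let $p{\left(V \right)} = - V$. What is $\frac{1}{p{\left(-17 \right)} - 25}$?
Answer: $- \frac{1}{8} \approx -0.125$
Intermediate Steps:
$\frac{1}{p{\left(-17 \right)} - 25} = \frac{1}{\left(-1\right) \left(-17\right) - 25} = \frac{1}{17 - 25} = \frac{1}{-8} = - \frac{1}{8}$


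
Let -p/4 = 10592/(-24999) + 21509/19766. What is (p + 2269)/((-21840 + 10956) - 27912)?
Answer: -559934066435/9585138279132 ≈ -0.058417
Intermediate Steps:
p = -656684038/247065117 (p = -4*(10592/(-24999) + 21509/19766) = -4*(10592*(-1/24999) + 21509*(1/19766)) = -4*(-10592/24999 + 21509/19766) = -4*328342019/494130234 = -656684038/247065117 ≈ -2.6579)
(p + 2269)/((-21840 + 10956) - 27912) = (-656684038/247065117 + 2269)/((-21840 + 10956) - 27912) = 559934066435/(247065117*(-10884 - 27912)) = (559934066435/247065117)/(-38796) = (559934066435/247065117)*(-1/38796) = -559934066435/9585138279132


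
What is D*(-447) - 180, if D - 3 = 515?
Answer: -231726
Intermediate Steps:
D = 518 (D = 3 + 515 = 518)
D*(-447) - 180 = 518*(-447) - 180 = -231546 - 180 = -231726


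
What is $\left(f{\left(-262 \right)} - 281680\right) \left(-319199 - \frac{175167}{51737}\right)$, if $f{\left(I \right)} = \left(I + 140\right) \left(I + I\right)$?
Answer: $\frac{3596081480630160}{51737} \approx 6.9507 \cdot 10^{10}$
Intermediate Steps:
$f{\left(I \right)} = 2 I \left(140 + I\right)$ ($f{\left(I \right)} = \left(140 + I\right) 2 I = 2 I \left(140 + I\right)$)
$\left(f{\left(-262 \right)} - 281680\right) \left(-319199 - \frac{175167}{51737}\right) = \left(2 \left(-262\right) \left(140 - 262\right) - 281680\right) \left(-319199 - \frac{175167}{51737}\right) = \left(2 \left(-262\right) \left(-122\right) - 281680\right) \left(-319199 - \frac{175167}{51737}\right) = \left(63928 - 281680\right) \left(-319199 - \frac{175167}{51737}\right) = \left(-217752\right) \left(- \frac{16514573830}{51737}\right) = \frac{3596081480630160}{51737}$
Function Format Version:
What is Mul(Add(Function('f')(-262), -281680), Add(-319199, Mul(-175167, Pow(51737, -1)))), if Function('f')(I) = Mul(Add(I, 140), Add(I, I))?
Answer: Rational(3596081480630160, 51737) ≈ 6.9507e+10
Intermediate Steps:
Function('f')(I) = Mul(2, I, Add(140, I)) (Function('f')(I) = Mul(Add(140, I), Mul(2, I)) = Mul(2, I, Add(140, I)))
Mul(Add(Function('f')(-262), -281680), Add(-319199, Mul(-175167, Pow(51737, -1)))) = Mul(Add(Mul(2, -262, Add(140, -262)), -281680), Add(-319199, Mul(-175167, Pow(51737, -1)))) = Mul(Add(Mul(2, -262, -122), -281680), Add(-319199, Mul(-175167, Rational(1, 51737)))) = Mul(Add(63928, -281680), Add(-319199, Rational(-175167, 51737))) = Mul(-217752, Rational(-16514573830, 51737)) = Rational(3596081480630160, 51737)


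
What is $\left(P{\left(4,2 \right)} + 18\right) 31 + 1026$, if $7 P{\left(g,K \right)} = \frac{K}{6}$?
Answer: $\frac{33295}{21} \approx 1585.5$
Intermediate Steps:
$P{\left(g,K \right)} = \frac{K}{42}$ ($P{\left(g,K \right)} = \frac{K \frac{1}{6}}{7} = \frac{\frac{1}{6} K}{7} = \frac{K}{42}$)
$\left(P{\left(4,2 \right)} + 18\right) 31 + 1026 = \left(\frac{1}{42} \cdot 2 + 18\right) 31 + 1026 = \left(\frac{1}{21} + 18\right) 31 + 1026 = \frac{379}{21} \cdot 31 + 1026 = \frac{11749}{21} + 1026 = \frac{33295}{21}$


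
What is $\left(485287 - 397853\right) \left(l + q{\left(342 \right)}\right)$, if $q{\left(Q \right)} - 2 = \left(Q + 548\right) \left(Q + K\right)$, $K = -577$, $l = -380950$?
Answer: $-51594628532$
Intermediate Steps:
$q{\left(Q \right)} = 2 + \left(-577 + Q\right) \left(548 + Q\right)$ ($q{\left(Q \right)} = 2 + \left(Q + 548\right) \left(Q - 577\right) = 2 + \left(548 + Q\right) \left(-577 + Q\right) = 2 + \left(-577 + Q\right) \left(548 + Q\right)$)
$\left(485287 - 397853\right) \left(l + q{\left(342 \right)}\right) = \left(485287 - 397853\right) \left(-380950 - \left(326112 - 116964\right)\right) = 87434 \left(-380950 - 209148\right) = 87434 \left(-590098\right) = -51594628532$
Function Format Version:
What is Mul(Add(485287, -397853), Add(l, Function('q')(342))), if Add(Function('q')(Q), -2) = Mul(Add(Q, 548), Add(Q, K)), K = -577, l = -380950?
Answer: -51594628532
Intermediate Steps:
Function('q')(Q) = Add(2, Mul(Add(-577, Q), Add(548, Q))) (Function('q')(Q) = Add(2, Mul(Add(Q, 548), Add(Q, -577))) = Add(2, Mul(Add(548, Q), Add(-577, Q))) = Add(2, Mul(Add(-577, Q), Add(548, Q))))
Mul(Add(485287, -397853), Add(l, Function('q')(342))) = Mul(Add(485287, -397853), Add(-380950, Add(-316194, Pow(342, 2), Mul(-29, 342)))) = Mul(87434, Add(-380950, Add(-316194, 116964, -9918))) = Mul(87434, Add(-380950, -209148)) = Mul(87434, -590098) = -51594628532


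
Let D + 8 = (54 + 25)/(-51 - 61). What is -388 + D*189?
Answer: -32533/16 ≈ -2033.3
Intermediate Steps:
D = -975/112 (D = -8 + (54 + 25)/(-51 - 61) = -8 + 79/(-112) = -8 + 79*(-1/112) = -8 - 79/112 = -975/112 ≈ -8.7054)
-388 + D*189 = -388 - 975/112*189 = -388 - 26325/16 = -32533/16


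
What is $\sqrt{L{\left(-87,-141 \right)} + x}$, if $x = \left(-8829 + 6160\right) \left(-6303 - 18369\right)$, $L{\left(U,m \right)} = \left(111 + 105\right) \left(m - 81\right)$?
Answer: $4 \sqrt{4112601} \approx 8111.8$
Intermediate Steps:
$L{\left(U,m \right)} = -17496 + 216 m$ ($L{\left(U,m \right)} = 216 \left(-81 + m\right) = -17496 + 216 m$)
$x = 65849568$ ($x = \left(-2669\right) \left(-24672\right) = 65849568$)
$\sqrt{L{\left(-87,-141 \right)} + x} = \sqrt{\left(-17496 + 216 \left(-141\right)\right) + 65849568} = \sqrt{\left(-17496 - 30456\right) + 65849568} = \sqrt{-47952 + 65849568} = \sqrt{65801616} = 4 \sqrt{4112601}$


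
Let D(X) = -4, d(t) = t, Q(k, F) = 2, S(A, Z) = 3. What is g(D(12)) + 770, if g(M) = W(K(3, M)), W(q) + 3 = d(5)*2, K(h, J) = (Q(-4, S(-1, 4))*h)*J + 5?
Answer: 777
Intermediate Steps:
K(h, J) = 5 + 2*J*h (K(h, J) = (2*h)*J + 5 = 2*J*h + 5 = 5 + 2*J*h)
W(q) = 7 (W(q) = -3 + 5*2 = -3 + 10 = 7)
g(M) = 7
g(D(12)) + 770 = 7 + 770 = 777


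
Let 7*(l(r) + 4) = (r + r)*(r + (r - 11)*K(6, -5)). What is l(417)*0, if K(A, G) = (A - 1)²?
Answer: 0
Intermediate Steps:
K(A, G) = (-1 + A)²
l(r) = -4 + 2*r*(-275 + 26*r)/7 (l(r) = -4 + ((r + r)*(r + (r - 11)*(-1 + 6)²))/7 = -4 + ((2*r)*(r + (-11 + r)*5²))/7 = -4 + ((2*r)*(r + (-11 + r)*25))/7 = -4 + ((2*r)*(r + (-275 + 25*r)))/7 = -4 + ((2*r)*(-275 + 26*r))/7 = -4 + (2*r*(-275 + 26*r))/7 = -4 + 2*r*(-275 + 26*r)/7)
l(417)*0 = (-4 - 550/7*417 + (52/7)*417²)*0 = (-4 - 229350/7 + (52/7)*173889)*0 = (-4 - 229350/7 + 9042228/7)*0 = (8812850/7)*0 = 0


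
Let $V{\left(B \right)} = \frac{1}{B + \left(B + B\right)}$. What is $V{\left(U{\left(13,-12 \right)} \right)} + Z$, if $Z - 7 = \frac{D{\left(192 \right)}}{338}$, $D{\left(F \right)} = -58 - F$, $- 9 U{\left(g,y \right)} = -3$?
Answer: $\frac{1227}{169} \approx 7.2604$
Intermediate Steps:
$U{\left(g,y \right)} = \frac{1}{3}$ ($U{\left(g,y \right)} = \left(- \frac{1}{9}\right) \left(-3\right) = \frac{1}{3}$)
$V{\left(B \right)} = \frac{1}{3 B}$ ($V{\left(B \right)} = \frac{1}{B + 2 B} = \frac{1}{3 B}$)
$Z = \frac{1058}{169}$ ($Z = 7 + \frac{-58 - 192}{338} = 7 + \left(-58 - 192\right) \frac{1}{338} = 7 - \frac{125}{169} = \frac{1058}{169} \approx 6.2604$)
$V{\left(U{\left(13,-12 \right)} \right)} + Z = \frac{\frac{1}{\frac{1}{3}}}{3} + \frac{1058}{169} = \frac{1}{3} \cdot 3 + \frac{1058}{169} = 1 + \frac{1058}{169} = \frac{1227}{169}$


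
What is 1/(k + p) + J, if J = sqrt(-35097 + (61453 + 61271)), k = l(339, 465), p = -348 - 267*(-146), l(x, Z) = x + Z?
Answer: 1/39438 + sqrt(87627) ≈ 296.02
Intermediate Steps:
l(x, Z) = Z + x
p = 38634 (p = -348 + 38982 = 38634)
k = 804 (k = 465 + 339 = 804)
J = sqrt(87627) (J = sqrt(-35097 + 122724) = sqrt(87627) ≈ 296.02)
1/(k + p) + J = 1/(804 + 38634) + sqrt(87627) = 1/39438 + sqrt(87627)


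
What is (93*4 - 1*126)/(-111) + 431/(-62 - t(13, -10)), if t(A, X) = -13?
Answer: -19965/1813 ≈ -11.012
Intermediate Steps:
(93*4 - 1*126)/(-111) + 431/(-62 - t(13, -10)) = (93*4 - 1*126)/(-111) + 431/(-62 - 1*(-13)) = (372 - 126)*(-1/111) + 431/(-62 + 13) = 246*(-1/111) + 431/(-49) = -82/37 + 431*(-1/49) = -82/37 - 431/49 = -19965/1813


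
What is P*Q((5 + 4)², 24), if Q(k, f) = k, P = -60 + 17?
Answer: -3483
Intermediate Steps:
P = -43
P*Q((5 + 4)², 24) = -43*(5 + 4)² = -43*9² = -43*81 = -3483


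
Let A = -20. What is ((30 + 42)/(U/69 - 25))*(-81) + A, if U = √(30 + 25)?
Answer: 63464240/297557 + 201204*√55/1487785 ≈ 214.29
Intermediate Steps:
U = √55 ≈ 7.4162
((30 + 42)/(U/69 - 25))*(-81) + A = ((30 + 42)/(√55/69 - 25))*(-81) - 20 = (72/(√55*(1/69) - 25))*(-81) - 20 = (72/(√55/69 - 25))*(-81) - 20 = (72/(-25 + √55/69))*(-81) - 20 = -5832/(-25 + √55/69) - 20 = -20 - 5832/(-25 + √55/69)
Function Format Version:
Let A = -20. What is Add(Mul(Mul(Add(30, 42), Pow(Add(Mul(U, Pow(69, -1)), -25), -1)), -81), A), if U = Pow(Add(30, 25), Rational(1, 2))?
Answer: Add(Rational(63464240, 297557), Mul(Rational(201204, 1487785), Pow(55, Rational(1, 2)))) ≈ 214.29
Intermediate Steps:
U = Pow(55, Rational(1, 2)) ≈ 7.4162
Add(Mul(Mul(Add(30, 42), Pow(Add(Mul(U, Pow(69, -1)), -25), -1)), -81), A) = Add(Mul(Mul(Add(30, 42), Pow(Add(Mul(Pow(55, Rational(1, 2)), Pow(69, -1)), -25), -1)), -81), -20) = Add(Mul(Mul(72, Pow(Add(Mul(Pow(55, Rational(1, 2)), Rational(1, 69)), -25), -1)), -81), -20) = Add(Mul(Mul(72, Pow(Add(Mul(Rational(1, 69), Pow(55, Rational(1, 2))), -25), -1)), -81), -20) = Add(Mul(Mul(72, Pow(Add(-25, Mul(Rational(1, 69), Pow(55, Rational(1, 2)))), -1)), -81), -20) = Add(Mul(-5832, Pow(Add(-25, Mul(Rational(1, 69), Pow(55, Rational(1, 2)))), -1)), -20) = Add(-20, Mul(-5832, Pow(Add(-25, Mul(Rational(1, 69), Pow(55, Rational(1, 2)))), -1)))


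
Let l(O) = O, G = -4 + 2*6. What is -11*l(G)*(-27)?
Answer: 2376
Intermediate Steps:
G = 8 (G = -4 + 12 = 8)
-11*l(G)*(-27) = -11*8*(-27) = -88*(-27) = 2376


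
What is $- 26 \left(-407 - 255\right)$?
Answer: $17212$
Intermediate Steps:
$- 26 \left(-407 - 255\right) = \left(-26\right) \left(-662\right) = 17212$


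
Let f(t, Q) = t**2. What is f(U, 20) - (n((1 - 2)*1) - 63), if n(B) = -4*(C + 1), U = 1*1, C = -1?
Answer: 64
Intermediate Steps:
U = 1
n(B) = 0 (n(B) = -4*(-1 + 1) = -4*0 = 0)
f(U, 20) - (n((1 - 2)*1) - 63) = 1**2 - (0 - 63) = 1 - 1*(-63) = 1 + 63 = 64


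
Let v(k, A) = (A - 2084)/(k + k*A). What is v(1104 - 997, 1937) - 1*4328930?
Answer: -299224299509/69122 ≈ -4.3289e+6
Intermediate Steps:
v(k, A) = (-2084 + A)/(k + A*k)
v(1104 - 997, 1937) - 1*4328930 = (-2084 + 1937)/((1104 - 997)*(1 + 1937)) - 1*4328930 = -147/(107*1938) - 4328930 = (1/107)*(1/1938)*(-147) - 4328930 = -49/69122 - 4328930 = -299224299509/69122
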